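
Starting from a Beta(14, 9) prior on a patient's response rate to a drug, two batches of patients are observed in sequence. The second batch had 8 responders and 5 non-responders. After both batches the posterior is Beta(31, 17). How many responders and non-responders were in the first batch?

9 responders and 3 non-responders

Sequential conjugate updates are equivalent to a single update on the pooled data, so total successes = posterior α − prior α and total failures = posterior β − prior β.
Total across both batches: 31−14=17 responders, 17−9=8 non-responders.
Subtract the second batch: 17−8=9 responders and 8−5=3 non-responders.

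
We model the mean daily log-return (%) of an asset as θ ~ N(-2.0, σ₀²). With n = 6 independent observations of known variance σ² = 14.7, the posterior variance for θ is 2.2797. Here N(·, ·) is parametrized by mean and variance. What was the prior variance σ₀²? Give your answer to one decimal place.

For the Normal–Normal model with known σ², precisions add: τ_n = τ₀ + n/σ².
So 1/σ₀² = 1/2.2797 − 6/14.7 = 0.438654 − 0.408163 = 0.030491.
Hence σ₀² = 1/0.030491 ≈ 32.8.

σ₀² = 32.8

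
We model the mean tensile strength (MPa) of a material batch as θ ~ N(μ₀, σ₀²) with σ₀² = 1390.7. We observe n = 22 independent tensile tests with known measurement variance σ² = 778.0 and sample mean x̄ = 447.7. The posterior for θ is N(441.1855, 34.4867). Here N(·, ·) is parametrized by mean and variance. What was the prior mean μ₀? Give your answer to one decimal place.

μ₀ = 185.0

The posterior mean is a precision-weighted average: μ_n = (τ₀μ₀ + τ_data·x̄)/(τ₀+τ_data), with τ₀=1/σ₀² and τ_data=n/σ².
Here τ₀ = 1/1390.7 = 0.000719 and τ_data = 22/778.0 = 0.028278, so τ_n = 0.028997.
Rearranging for μ₀: μ₀ = (μ_n·τ_n − τ_data·x̄)/τ₀ = (441.1855·0.028997 − 0.028278·447.7) / 0.000719 = 0.132995/0.000719 ≈ 185.0.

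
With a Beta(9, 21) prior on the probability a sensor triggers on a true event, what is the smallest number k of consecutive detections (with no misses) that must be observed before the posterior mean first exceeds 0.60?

After k detections and 0 misses the posterior is Beta(9+k, 21), with mean (9+k)/(9+21+k).
Set (9+k)/(30+k) > 0.60 and solve: k > (0.60·30 − 9)/(1 − 0.60) = 22.500.
The smallest integer exceeding 22.500 is 23, and checking k=23: (32)/(53) = 0.6038 > 0.60.

k = 23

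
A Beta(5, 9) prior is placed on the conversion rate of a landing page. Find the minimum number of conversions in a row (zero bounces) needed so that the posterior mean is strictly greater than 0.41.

After k conversions and 0 bounces the posterior is Beta(5+k, 9), with mean (5+k)/(5+9+k).
Set (5+k)/(14+k) > 0.41 and solve: k > (0.41·14 − 5)/(1 − 0.41) = 1.254.
The smallest integer exceeding 1.254 is 2.

k = 2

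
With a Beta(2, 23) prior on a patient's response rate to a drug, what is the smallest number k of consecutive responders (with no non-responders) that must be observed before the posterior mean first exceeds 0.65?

k = 41

After k responders and 0 non-responders the posterior is Beta(2+k, 23), with mean (2+k)/(2+23+k).
Set (2+k)/(25+k) > 0.65 and solve: k > (0.65·25 − 2)/(1 − 0.65) = 40.714.
The smallest integer exceeding 40.714 is 41.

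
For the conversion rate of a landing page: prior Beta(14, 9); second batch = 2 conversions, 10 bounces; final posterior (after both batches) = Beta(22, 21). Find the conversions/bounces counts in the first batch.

Sequential conjugate updates are equivalent to a single update on the pooled data, so total successes = posterior α − prior α and total failures = posterior β − prior β.
Total across both batches: 22−14=8 conversions, 21−9=12 bounces.
Subtract the second batch: 8−2=6 conversions and 12−10=2 bounces.

6 conversions and 2 bounces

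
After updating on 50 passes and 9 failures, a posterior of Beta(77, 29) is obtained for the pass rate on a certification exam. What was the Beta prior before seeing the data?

Under Beta–binomial conjugacy the posterior parameters are (α+s, β+f).
Subtract the data counts: 77−50=27, 29−9=20.

Beta(27, 20)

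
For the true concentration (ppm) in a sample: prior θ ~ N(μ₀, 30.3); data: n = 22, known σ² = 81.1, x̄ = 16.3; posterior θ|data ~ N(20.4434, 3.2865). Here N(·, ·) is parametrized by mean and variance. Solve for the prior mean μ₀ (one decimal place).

With known observation variance, the Normal–Normal posterior has precision τ_n = τ₀ + n/σ² and mean μ_n = (τ₀μ₀ + (n/σ²)x̄)/τ_n.
Here τ₀ = 1/30.3 = 0.033003 and τ_data = 22/81.1 = 0.271270, so τ_n = 0.304273.
Rearranging for μ₀: μ₀ = (μ_n·τ_n − τ_data·x̄)/τ₀ = (20.4434·0.304273 − 0.271270·16.3) / 0.033003 = 1.798674/0.033003 ≈ 54.5.

μ₀ = 54.5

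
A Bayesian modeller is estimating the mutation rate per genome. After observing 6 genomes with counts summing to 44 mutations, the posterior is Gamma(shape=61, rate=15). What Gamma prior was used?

Gamma(shape=17, rate=9)

A Gamma(α, β) prior (rate parametrization) on a Poisson rate with n observations summing to S gives posterior Gamma(α+S, β+n).
So α = 61 − 44 = 17 and β = 15 − 6 = 9.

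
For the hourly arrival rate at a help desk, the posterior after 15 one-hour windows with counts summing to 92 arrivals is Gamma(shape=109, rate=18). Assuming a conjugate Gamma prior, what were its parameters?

Gamma–Poisson conjugacy: posterior shape = α + Σxᵢ, posterior rate = β + n.
So α = 109 − 92 = 17 and β = 18 − 15 = 3.

Gamma(shape=17, rate=3)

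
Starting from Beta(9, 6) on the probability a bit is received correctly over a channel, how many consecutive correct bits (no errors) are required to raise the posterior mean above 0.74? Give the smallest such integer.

After k correct bits and 0 errors the posterior is Beta(9+k, 6), with mean (9+k)/(9+6+k).
Set (9+k)/(15+k) > 0.74 and solve: k > (0.74·15 − 9)/(1 − 0.74) = 8.077.
The smallest integer exceeding 8.077 is 9.

k = 9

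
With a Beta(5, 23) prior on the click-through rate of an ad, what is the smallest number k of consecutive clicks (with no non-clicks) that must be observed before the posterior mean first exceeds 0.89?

After k clicks and 0 non-clicks the posterior is Beta(5+k, 23), with mean (5+k)/(5+23+k).
Set (5+k)/(28+k) > 0.89 and solve: k > (0.89·28 − 5)/(1 − 0.89) = 181.091.
The smallest integer exceeding 181.091 is 182, and checking k=182: (187)/(210) = 0.8905 > 0.89.

k = 182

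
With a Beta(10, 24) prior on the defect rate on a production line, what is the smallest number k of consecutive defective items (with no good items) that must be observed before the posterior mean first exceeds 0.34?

k = 3

After k defective items and 0 good items the posterior is Beta(10+k, 24), with mean (10+k)/(10+24+k).
Set (10+k)/(34+k) > 0.34 and solve: k > (0.34·34 − 10)/(1 − 0.34) = 2.364.
The smallest integer exceeding 2.364 is 3.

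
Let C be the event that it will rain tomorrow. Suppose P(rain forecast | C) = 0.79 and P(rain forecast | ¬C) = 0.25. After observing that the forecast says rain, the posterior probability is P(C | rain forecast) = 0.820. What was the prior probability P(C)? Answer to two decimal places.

P(C) = 0.59

Bayes' rule in odds form gives O(C|E) = O(C)·[P(E|C)/P(E|¬C)], hence O(C) = O(C|E)/LR.
Posterior odds = 0.820/(1−0.820) = 4.5556. LR = 0.79/0.25 = 3.1600.
Prior odds = 4.5556/3.1600 = 1.4416, so P(C) = 1.4416/(1+1.4416) ≈ 0.59.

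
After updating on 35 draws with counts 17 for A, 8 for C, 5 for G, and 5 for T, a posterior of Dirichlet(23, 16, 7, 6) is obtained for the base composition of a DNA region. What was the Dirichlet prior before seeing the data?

For a Dirichlet(α) prior with multinomial counts c, the posterior is Dirichlet(α + c) componentwise.
Subtract each count from the matching posterior parameter: 23−17=6, 16−8=8, 7−5=2, 6−5=1.

Dirichlet(6, 8, 2, 1)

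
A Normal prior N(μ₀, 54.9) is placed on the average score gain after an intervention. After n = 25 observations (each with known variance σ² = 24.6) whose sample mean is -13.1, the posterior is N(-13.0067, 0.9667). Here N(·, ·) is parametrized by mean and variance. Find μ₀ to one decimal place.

The posterior mean is a precision-weighted average: μ_n = (τ₀μ₀ + τ_data·x̄)/(τ₀+τ_data), with τ₀=1/σ₀² and τ_data=n/σ².
Here τ₀ = 1/54.9 = 0.018215 and τ_data = 25/24.6 = 1.016260, so τ_n = 1.034475.
Rearranging for μ₀: μ₀ = (μ_n·τ_n − τ_data·x̄)/τ₀ = (-13.0067·1.034475 − 1.016260·-13.1) / 0.018215 = -0.142100/0.018215 ≈ -7.8.

μ₀ = -7.8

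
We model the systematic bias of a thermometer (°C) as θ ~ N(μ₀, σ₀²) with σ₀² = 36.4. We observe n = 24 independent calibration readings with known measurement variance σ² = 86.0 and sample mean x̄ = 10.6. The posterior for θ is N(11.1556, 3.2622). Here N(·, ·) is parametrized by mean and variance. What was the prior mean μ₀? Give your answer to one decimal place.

The posterior mean is a precision-weighted average: μ_n = (τ₀μ₀ + τ_data·x̄)/(τ₀+τ_data), with τ₀=1/σ₀² and τ_data=n/σ².
Here τ₀ = 1/36.4 = 0.027473 and τ_data = 24/86.0 = 0.279070, so τ_n = 0.306543.
Rearranging for μ₀: μ₀ = (μ_n·τ_n − τ_data·x̄)/τ₀ = (11.1556·0.306543 − 0.279070·10.6) / 0.027473 = 0.461529/0.027473 ≈ 16.8.

μ₀ = 16.8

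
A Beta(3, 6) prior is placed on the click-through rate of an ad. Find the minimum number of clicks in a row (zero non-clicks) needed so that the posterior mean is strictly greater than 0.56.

k = 5

After k clicks and 0 non-clicks the posterior is Beta(3+k, 6), with mean (3+k)/(3+6+k).
Set (3+k)/(9+k) > 0.56 and solve: k > (0.56·9 − 3)/(1 − 0.56) = 4.636.
The smallest integer exceeding 4.636 is 5.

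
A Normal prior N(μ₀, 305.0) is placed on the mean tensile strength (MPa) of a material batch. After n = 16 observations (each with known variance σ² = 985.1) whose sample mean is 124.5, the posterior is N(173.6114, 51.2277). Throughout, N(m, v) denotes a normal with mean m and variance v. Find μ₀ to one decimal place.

μ₀ = 416.9

The posterior mean is a precision-weighted average: μ_n = (τ₀μ₀ + τ_data·x̄)/(τ₀+τ_data), with τ₀=1/σ₀² and τ_data=n/σ².
Here τ₀ = 1/305.0 = 0.003279 and τ_data = 16/985.1 = 0.016242, so τ_n = 0.019521.
Rearranging for μ₀: μ₀ = (μ_n·τ_n − τ_data·x̄)/τ₀ = (173.6114·0.019521 − 0.016242·124.5) / 0.003279 = 1.366939/0.003279 ≈ 416.9.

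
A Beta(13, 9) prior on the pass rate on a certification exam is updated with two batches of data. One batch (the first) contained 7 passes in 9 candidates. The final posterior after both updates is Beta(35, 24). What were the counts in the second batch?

Sequential conjugate updates are equivalent to a single update on the pooled data, so total successes = posterior α − prior α and total failures = posterior β − prior β.
Total across both batches: 35−13=22 passes, 24−9=15 failures.
Subtract the first batch: 22−7=15 passes and 15−2=13 failures.

15 passes and 13 failures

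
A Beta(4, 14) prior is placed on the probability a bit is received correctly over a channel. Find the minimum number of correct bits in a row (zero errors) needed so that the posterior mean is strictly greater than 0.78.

After k correct bits and 0 errors the posterior is Beta(4+k, 14), with mean (4+k)/(4+14+k).
Set (4+k)/(18+k) > 0.78 and solve: k > (0.78·18 − 4)/(1 − 0.78) = 45.636.
The smallest integer exceeding 45.636 is 46, and checking k=46: (50)/(64) = 0.7812 > 0.78.

k = 46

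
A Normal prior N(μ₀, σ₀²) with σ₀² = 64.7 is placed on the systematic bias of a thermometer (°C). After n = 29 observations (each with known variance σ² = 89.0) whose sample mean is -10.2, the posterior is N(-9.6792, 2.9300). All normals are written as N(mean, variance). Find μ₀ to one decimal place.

The posterior mean is a precision-weighted average: μ_n = (τ₀μ₀ + τ_data·x̄)/(τ₀+τ_data), with τ₀=1/σ₀² and τ_data=n/σ².
Here τ₀ = 1/64.7 = 0.015456 and τ_data = 29/89.0 = 0.325843, so τ_n = 0.341299.
Rearranging for μ₀: μ₀ = (μ_n·τ_n − τ_data·x̄)/τ₀ = (-9.6792·0.341299 − 0.325843·-10.2) / 0.015456 = 0.020097/0.015456 ≈ 1.3.

μ₀ = 1.3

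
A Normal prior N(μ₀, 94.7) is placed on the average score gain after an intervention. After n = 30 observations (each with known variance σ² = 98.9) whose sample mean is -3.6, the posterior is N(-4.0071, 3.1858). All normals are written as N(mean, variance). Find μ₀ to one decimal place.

With known observation variance, the Normal–Normal posterior has precision τ_n = τ₀ + n/σ² and mean μ_n = (τ₀μ₀ + (n/σ²)x̄)/τ_n.
Here τ₀ = 1/94.7 = 0.010560 and τ_data = 30/98.9 = 0.303337, so τ_n = 0.313897.
Rearranging for μ₀: μ₀ = (μ_n·τ_n − τ_data·x̄)/τ₀ = (-4.0071·0.313897 − 0.303337·-3.6) / 0.010560 = -0.165803/0.010560 ≈ -15.7.

μ₀ = -15.7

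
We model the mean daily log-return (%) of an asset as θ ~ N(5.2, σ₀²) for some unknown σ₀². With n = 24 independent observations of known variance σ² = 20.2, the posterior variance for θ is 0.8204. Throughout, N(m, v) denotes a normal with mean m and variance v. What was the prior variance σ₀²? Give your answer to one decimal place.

For the Normal–Normal model with known σ², precisions add: τ_n = τ₀ + n/σ².
So 1/σ₀² = 1/0.8204 − 24/20.2 = 1.218918 − 1.188119 = 0.030799.
Hence σ₀² = 1/0.030799 ≈ 32.5.

σ₀² = 32.5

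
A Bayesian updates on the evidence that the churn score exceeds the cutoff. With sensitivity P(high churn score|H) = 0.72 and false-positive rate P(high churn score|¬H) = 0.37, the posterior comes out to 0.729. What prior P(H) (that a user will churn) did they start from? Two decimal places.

Bayes' rule in odds form gives O(H|E) = O(H)·[P(E|H)/P(E|¬H)], hence O(H) = O(H|E)/LR.
Posterior odds = 0.729/(1−0.729) = 2.6900. LR = 0.72/0.37 = 1.9459.
Prior odds = 2.6900/1.9459 = 1.3824, so P(H) = 1.3824/(1+1.3824) ≈ 0.58.

P(H) = 0.58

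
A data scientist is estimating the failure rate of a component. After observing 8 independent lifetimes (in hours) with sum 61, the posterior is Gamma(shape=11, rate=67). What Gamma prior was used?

For an exponential likelihood with a Gamma(α, β) prior on the rate, n observations with total T give posterior Gamma(α+n, β+T).
So α = 11 − 8 = 3 and β = 67 − 61 = 6.

Gamma(shape=3, rate=6)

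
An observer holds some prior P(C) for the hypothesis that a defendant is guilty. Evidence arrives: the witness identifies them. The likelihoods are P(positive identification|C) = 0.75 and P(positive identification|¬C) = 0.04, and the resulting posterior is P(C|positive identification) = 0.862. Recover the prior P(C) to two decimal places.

P(C) = 0.25

In odds form, posterior odds = prior odds × likelihood ratio, so prior odds = posterior odds ÷ LR.
Posterior odds = 0.862/(1−0.862) = 6.2464. LR = 0.75/0.04 = 18.7500.
Prior odds = 6.2464/18.7500 = 0.3331, so P(C) = 0.3331/(1+0.3331) ≈ 0.25.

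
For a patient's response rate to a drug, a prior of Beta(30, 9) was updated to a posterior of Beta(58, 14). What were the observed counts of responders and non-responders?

A Beta(α, β) prior with s successes and f failures in binomial data gives a Beta(α+s, β+f) posterior.
Match parameters: s=58−30=28, f=14−9=5.

28 responders and 5 non-responders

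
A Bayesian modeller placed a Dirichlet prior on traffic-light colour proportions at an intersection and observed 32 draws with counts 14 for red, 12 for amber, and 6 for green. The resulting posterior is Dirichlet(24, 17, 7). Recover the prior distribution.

For a Dirichlet(α) prior with multinomial counts c, the posterior is Dirichlet(α + c) componentwise.
Subtract each count from the matching posterior parameter: 24−14=10, 17−12=5, 7−6=1.

Dirichlet(10, 5, 1)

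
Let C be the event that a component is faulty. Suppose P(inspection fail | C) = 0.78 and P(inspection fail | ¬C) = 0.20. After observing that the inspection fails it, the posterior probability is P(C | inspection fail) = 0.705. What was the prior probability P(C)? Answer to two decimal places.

In odds form, posterior odds = prior odds × likelihood ratio, so prior odds = posterior odds ÷ LR.
Posterior odds = 0.705/(1−0.705) = 2.3898. LR = 0.78/0.20 = 3.9000.
Prior odds = 2.3898/3.9000 = 0.6128, so P(C) = 0.6128/(1+0.6128) ≈ 0.38.

P(C) = 0.38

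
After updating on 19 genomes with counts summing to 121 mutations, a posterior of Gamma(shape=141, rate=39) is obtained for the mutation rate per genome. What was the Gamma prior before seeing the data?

Gamma(shape=20, rate=20)

A Gamma(α, β) prior (rate parametrization) on a Poisson rate with n observations summing to S gives posterior Gamma(α+S, β+n).
So α = 141 − 121 = 20 and β = 39 − 19 = 20.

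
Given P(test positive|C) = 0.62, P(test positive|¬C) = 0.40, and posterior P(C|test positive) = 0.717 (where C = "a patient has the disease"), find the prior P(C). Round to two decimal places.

P(C) = 0.62

In odds form, posterior odds = prior odds × likelihood ratio, so prior odds = posterior odds ÷ LR.
Posterior odds = 0.717/(1−0.717) = 2.5336. LR = 0.62/0.40 = 1.5500.
Prior odds = 2.5336/1.5500 = 1.6346, so P(C) = 1.6346/(1+1.6346) ≈ 0.62.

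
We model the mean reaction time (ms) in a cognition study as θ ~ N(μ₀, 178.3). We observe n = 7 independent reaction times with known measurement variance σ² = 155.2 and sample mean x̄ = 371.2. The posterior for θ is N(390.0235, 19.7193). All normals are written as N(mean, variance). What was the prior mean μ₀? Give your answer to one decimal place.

With known observation variance, the Normal–Normal posterior has precision τ_n = τ₀ + n/σ² and mean μ_n = (τ₀μ₀ + (n/σ²)x̄)/τ_n.
Here τ₀ = 1/178.3 = 0.005609 and τ_data = 7/155.2 = 0.045103, so τ_n = 0.050712.
Rearranging for μ₀: μ₀ = (μ_n·τ_n − τ_data·x̄)/τ₀ = (390.0235·0.050712 − 0.045103·371.2) / 0.005609 = 3.036638/0.005609 ≈ 541.4.

μ₀ = 541.4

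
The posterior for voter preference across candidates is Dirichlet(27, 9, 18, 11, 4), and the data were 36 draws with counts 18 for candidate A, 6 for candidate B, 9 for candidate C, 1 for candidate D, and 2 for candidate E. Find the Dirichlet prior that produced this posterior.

For a Dirichlet(α) prior with multinomial counts c, the posterior is Dirichlet(α + c) componentwise.
Subtract each count from the matching posterior parameter: 27−18=9, 9−6=3, 18−9=9, 11−1=10, 4−2=2.

Dirichlet(9, 3, 9, 10, 2)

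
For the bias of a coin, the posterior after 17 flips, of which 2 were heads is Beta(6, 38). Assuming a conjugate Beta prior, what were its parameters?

Beta(4, 23)

Under Beta–binomial conjugacy the posterior parameters are (a+s, b+f).
So a = 6 − 2 = 4 and b = 38 − 15 = 23.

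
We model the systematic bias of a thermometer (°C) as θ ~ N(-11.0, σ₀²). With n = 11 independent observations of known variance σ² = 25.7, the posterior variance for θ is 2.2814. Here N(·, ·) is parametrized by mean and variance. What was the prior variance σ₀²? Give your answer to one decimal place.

Posterior precision equals prior precision plus data precision: 1/σ_n² = 1/σ₀² + n/σ².
So 1/σ₀² = 1/2.2814 − 11/25.7 = 0.438327 − 0.428016 = 0.010311.
Hence σ₀² = 1/0.010311 ≈ 97.0.

σ₀² = 97.0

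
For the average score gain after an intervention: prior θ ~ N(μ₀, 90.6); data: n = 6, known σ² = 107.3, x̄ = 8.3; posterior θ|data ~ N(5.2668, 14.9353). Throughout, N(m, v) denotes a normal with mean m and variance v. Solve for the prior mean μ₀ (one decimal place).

μ₀ = -10.1

With known observation variance, the Normal–Normal posterior has precision τ_n = τ₀ + n/σ² and mean μ_n = (τ₀μ₀ + (n/σ²)x̄)/τ_n.
Here τ₀ = 1/90.6 = 0.011038 and τ_data = 6/107.3 = 0.055918, so τ_n = 0.066956.
Rearranging for μ₀: μ₀ = (μ_n·τ_n − τ_data·x̄)/τ₀ = (5.2668·0.066956 − 0.055918·8.3) / 0.011038 = -0.111476/0.011038 ≈ -10.1.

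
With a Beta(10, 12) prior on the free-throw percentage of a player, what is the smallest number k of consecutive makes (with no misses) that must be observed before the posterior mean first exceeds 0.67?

After k makes and 0 misses the posterior is Beta(10+k, 12), with mean (10+k)/(10+12+k).
Set (10+k)/(22+k) > 0.67 and solve: k > (0.67·22 − 10)/(1 − 0.67) = 14.364.
The smallest integer exceeding 14.364 is 15, and checking k=15: (25)/(37) = 0.6757 > 0.67.

k = 15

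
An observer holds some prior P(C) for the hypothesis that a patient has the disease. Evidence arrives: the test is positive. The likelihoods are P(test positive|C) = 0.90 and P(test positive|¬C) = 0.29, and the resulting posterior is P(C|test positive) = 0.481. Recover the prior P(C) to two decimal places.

Bayes' rule in odds form gives O(C|E) = O(C)·[P(E|C)/P(E|¬C)], hence O(C) = O(C|E)/LR.
Posterior odds = 0.481/(1−0.481) = 0.9268. LR = 0.90/0.29 = 3.1034.
Prior odds = 0.9268/3.1034 = 0.2986, so P(C) = 0.2986/(1+0.2986) ≈ 0.23.

P(C) = 0.23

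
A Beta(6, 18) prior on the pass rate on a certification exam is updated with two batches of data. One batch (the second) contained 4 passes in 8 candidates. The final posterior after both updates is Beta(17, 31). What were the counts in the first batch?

Because Beta–binomial updating is additive in the counts, the combined data contributed (α_post−α_prior, β_post−β_prior) successes and failures.
Total across both batches: 17−6=11 passes, 31−18=13 failures.
Subtract the second batch: 11−4=7 passes and 13−4=9 failures.

7 passes and 9 failures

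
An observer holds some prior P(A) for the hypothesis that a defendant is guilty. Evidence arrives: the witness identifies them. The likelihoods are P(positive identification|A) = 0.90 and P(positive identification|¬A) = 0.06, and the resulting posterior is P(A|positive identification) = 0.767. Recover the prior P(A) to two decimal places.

In odds form, posterior odds = prior odds × likelihood ratio, so prior odds = posterior odds ÷ LR.
Posterior odds = 0.767/(1−0.767) = 3.2918. LR = 0.90/0.06 = 15.0000.
Prior odds = 3.2918/15.0000 = 0.2195, so P(A) = 0.2195/(1+0.2195) ≈ 0.18.

P(A) = 0.18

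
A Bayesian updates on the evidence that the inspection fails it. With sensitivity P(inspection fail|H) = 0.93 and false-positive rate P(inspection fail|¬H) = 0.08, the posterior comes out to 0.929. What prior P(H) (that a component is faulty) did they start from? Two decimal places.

Bayes' rule in odds form gives O(H|E) = O(H)·[P(E|H)/P(E|¬H)], hence O(H) = O(H|E)/LR.
Posterior odds = 0.929/(1−0.929) = 13.0845. LR = 0.93/0.08 = 11.6250.
Prior odds = 13.0845/11.6250 = 1.1255, so P(H) = 1.1255/(1+1.1255) ≈ 0.53.

P(H) = 0.53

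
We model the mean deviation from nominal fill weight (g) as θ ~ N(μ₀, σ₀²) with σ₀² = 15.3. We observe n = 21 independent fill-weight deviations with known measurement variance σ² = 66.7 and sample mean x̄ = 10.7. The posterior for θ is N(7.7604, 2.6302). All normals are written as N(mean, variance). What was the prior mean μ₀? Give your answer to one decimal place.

With known observation variance, the Normal–Normal posterior has precision τ_n = τ₀ + n/σ² and mean μ_n = (τ₀μ₀ + (n/σ²)x̄)/τ_n.
Here τ₀ = 1/15.3 = 0.065359 and τ_data = 21/66.7 = 0.314843, so τ_n = 0.380202.
Rearranging for μ₀: μ₀ = (μ_n·τ_n − τ_data·x̄)/τ₀ = (7.7604·0.380202 − 0.314843·10.7) / 0.065359 = -0.418300/0.065359 ≈ -6.4.

μ₀ = -6.4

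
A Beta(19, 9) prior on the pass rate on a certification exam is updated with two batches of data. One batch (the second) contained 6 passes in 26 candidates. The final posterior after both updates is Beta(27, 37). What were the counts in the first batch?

Because Beta–binomial updating is additive in the counts, the combined data contributed (α_post−α_prior, β_post−β_prior) successes and failures.
Total across both batches: 27−19=8 passes, 37−9=28 failures.
Subtract the second batch: 8−6=2 passes and 28−20=8 failures.

2 passes and 8 failures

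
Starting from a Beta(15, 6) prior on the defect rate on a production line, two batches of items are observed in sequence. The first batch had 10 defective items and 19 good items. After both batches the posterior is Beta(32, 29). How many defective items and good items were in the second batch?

Because Beta–binomial updating is additive in the counts, the combined data contributed (α_post−α_prior, β_post−β_prior) successes and failures.
Total across both batches: 32−15=17 defective items, 29−6=23 good items.
Subtract the first batch: 17−10=7 defective items and 23−19=4 good items.

7 defective items and 4 good items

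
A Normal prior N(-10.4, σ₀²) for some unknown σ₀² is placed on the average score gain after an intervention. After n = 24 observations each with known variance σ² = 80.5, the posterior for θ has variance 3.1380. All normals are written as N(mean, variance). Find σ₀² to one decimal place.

σ₀² = 48.7

For the Normal–Normal model with known σ², precisions add: τ_n = τ₀ + n/σ².
So 1/σ₀² = 1/3.1380 − 24/80.5 = 0.318674 − 0.298137 = 0.020537.
Hence σ₀² = 1/0.020537 ≈ 48.7.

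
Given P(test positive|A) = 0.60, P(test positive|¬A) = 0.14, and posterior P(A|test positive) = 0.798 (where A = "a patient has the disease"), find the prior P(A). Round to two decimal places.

P(A) = 0.48

In odds form, posterior odds = prior odds × likelihood ratio, so prior odds = posterior odds ÷ LR.
Posterior odds = 0.798/(1−0.798) = 3.9505. LR = 0.60/0.14 = 4.2857.
Prior odds = 3.9505/4.2857 = 0.9218, so P(A) = 0.9218/(1+0.9218) ≈ 0.48.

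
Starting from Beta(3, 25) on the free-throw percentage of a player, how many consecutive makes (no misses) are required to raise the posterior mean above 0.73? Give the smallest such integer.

k = 65

After k makes and 0 misses the posterior is Beta(3+k, 25), with mean (3+k)/(3+25+k).
Set (3+k)/(28+k) > 0.73 and solve: k > (0.73·28 − 3)/(1 − 0.73) = 64.593.
The smallest integer exceeding 64.593 is 65.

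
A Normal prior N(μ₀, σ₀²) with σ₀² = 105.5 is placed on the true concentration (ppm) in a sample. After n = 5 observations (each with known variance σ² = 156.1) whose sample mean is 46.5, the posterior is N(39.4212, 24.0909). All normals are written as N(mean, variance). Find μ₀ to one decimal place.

μ₀ = 15.5

The posterior mean is a precision-weighted average: μ_n = (τ₀μ₀ + τ_data·x̄)/(τ₀+τ_data), with τ₀=1/σ₀² and τ_data=n/σ².
Here τ₀ = 1/105.5 = 0.009479 and τ_data = 5/156.1 = 0.032031, so τ_n = 0.041510.
Rearranging for μ₀: μ₀ = (μ_n·τ_n − τ_data·x̄)/τ₀ = (39.4212·0.041510 − 0.032031·46.5) / 0.009479 = 0.146933/0.009479 ≈ 15.5.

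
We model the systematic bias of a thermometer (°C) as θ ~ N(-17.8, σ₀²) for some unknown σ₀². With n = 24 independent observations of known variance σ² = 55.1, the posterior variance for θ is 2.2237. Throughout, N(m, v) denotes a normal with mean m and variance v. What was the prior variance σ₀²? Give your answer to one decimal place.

σ₀² = 70.8

For the Normal–Normal model with known σ², precisions add: τ_n = τ₀ + n/σ².
So 1/σ₀² = 1/2.2237 − 24/55.1 = 0.449701 − 0.435572 = 0.014129.
Hence σ₀² = 1/0.014129 ≈ 70.8.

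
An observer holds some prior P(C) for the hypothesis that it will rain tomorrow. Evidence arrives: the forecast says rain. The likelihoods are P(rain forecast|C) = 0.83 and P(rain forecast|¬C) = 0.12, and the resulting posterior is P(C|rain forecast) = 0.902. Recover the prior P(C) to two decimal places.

P(C) = 0.57

In odds form, posterior odds = prior odds × likelihood ratio, so prior odds = posterior odds ÷ LR.
Posterior odds = 0.902/(1−0.902) = 9.2041. LR = 0.83/0.12 = 6.9167.
Prior odds = 9.2041/6.9167 = 1.3307, so P(C) = 1.3307/(1+1.3307) ≈ 0.57.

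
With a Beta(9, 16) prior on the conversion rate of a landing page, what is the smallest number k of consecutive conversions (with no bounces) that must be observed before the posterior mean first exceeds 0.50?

k = 8

After k conversions and 0 bounces the posterior is Beta(9+k, 16), with mean (9+k)/(9+16+k).
Set (9+k)/(25+k) > 0.50 and solve: k > (0.50·25 − 9)/(1 − 0.50) = 7.000.
The smallest integer exceeding 7.000 is 8.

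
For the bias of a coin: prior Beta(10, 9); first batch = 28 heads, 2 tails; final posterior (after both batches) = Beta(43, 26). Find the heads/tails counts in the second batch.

5 heads and 15 tails

Because Beta–binomial updating is additive in the counts, the combined data contributed (α_post−α_prior, β_post−β_prior) successes and failures.
Total across both batches: 43−10=33 heads, 26−9=17 tails.
Subtract the first batch: 33−28=5 heads and 17−2=15 tails.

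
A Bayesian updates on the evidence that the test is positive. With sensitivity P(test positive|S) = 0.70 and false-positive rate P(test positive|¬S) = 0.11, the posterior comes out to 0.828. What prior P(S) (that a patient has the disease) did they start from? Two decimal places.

P(S) = 0.43

Bayes' rule in odds form gives O(S|E) = O(S)·[P(E|S)/P(E|¬S)], hence O(S) = O(S|E)/LR.
Posterior odds = 0.828/(1−0.828) = 4.8140. LR = 0.70/0.11 = 6.3636.
Prior odds = 4.8140/6.3636 = 0.7565, so P(S) = 0.7565/(1+0.7565) ≈ 0.43.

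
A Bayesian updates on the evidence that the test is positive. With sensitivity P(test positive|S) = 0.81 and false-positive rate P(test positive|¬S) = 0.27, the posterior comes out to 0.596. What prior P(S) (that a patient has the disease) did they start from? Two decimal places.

P(S) = 0.33

In odds form, posterior odds = prior odds × likelihood ratio, so prior odds = posterior odds ÷ LR.
Posterior odds = 0.596/(1−0.596) = 1.4752. LR = 0.81/0.27 = 3.0000.
Prior odds = 1.4752/3.0000 = 0.4917, so P(S) = 0.4917/(1+0.4917) ≈ 0.33.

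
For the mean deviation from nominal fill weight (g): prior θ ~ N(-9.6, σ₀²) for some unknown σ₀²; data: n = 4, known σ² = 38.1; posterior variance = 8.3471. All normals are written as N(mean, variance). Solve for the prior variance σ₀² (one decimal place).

For the Normal–Normal model with known σ², precisions add: τ_n = τ₀ + n/σ².
So 1/σ₀² = 1/8.3471 − 4/38.1 = 0.119802 − 0.104987 = 0.014815.
Hence σ₀² = 1/0.014815 ≈ 67.5.

σ₀² = 67.5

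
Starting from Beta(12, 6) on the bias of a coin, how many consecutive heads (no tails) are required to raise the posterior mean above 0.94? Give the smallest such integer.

After k heads and 0 tails the posterior is Beta(12+k, 6), with mean (12+k)/(12+6+k).
Set (12+k)/(18+k) > 0.94 and solve: k > (0.94·18 − 12)/(1 − 0.94) = 82.000.
The smallest integer exceeding 82.000 is 83.

k = 83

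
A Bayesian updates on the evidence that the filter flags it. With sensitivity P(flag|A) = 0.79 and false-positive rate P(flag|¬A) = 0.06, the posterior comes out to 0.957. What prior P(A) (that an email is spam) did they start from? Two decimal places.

In odds form, posterior odds = prior odds × likelihood ratio, so prior odds = posterior odds ÷ LR.
Posterior odds = 0.957/(1−0.957) = 22.2558. LR = 0.79/0.06 = 13.1667.
Prior odds = 22.2558/13.1667 = 1.6903, so P(A) = 1.6903/(1+1.6903) ≈ 0.63.

P(A) = 0.63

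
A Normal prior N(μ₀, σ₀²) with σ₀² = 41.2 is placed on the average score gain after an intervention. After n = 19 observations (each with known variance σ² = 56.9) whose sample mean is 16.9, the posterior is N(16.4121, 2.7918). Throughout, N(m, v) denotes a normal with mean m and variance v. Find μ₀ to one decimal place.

μ₀ = 9.7

With known observation variance, the Normal–Normal posterior has precision τ_n = τ₀ + n/σ² and mean μ_n = (τ₀μ₀ + (n/σ²)x̄)/τ_n.
Here τ₀ = 1/41.2 = 0.024272 and τ_data = 19/56.9 = 0.333919, so τ_n = 0.358191.
Rearranging for μ₀: μ₀ = (μ_n·τ_n − τ_data·x̄)/τ₀ = (16.4121·0.358191 − 0.333919·16.9) / 0.024272 = 0.235435/0.024272 ≈ 9.7.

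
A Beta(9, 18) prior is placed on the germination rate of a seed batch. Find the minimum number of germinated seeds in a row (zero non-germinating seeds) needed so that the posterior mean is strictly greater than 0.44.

After k germinated seeds and 0 non-germinating seeds the posterior is Beta(9+k, 18), with mean (9+k)/(9+18+k).
Set (9+k)/(27+k) > 0.44 and solve: k > (0.44·27 − 9)/(1 − 0.44) = 5.143.
The smallest integer exceeding 5.143 is 6.

k = 6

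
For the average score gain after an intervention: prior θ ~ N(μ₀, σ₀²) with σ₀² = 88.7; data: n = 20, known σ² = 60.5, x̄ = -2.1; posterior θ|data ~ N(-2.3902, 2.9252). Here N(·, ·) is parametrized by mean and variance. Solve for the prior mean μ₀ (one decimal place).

With known observation variance, the Normal–Normal posterior has precision τ_n = τ₀ + n/σ² and mean μ_n = (τ₀μ₀ + (n/σ²)x̄)/τ_n.
Here τ₀ = 1/88.7 = 0.011274 and τ_data = 20/60.5 = 0.330579, so τ_n = 0.341853.
Rearranging for μ₀: μ₀ = (μ_n·τ_n − τ_data·x̄)/τ₀ = (-2.3902·0.341853 − 0.330579·-2.1) / 0.011274 = -0.122881/0.011274 ≈ -10.9.

μ₀ = -10.9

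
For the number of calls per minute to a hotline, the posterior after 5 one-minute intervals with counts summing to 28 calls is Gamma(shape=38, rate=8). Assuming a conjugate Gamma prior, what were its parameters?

A Gamma(α, β) prior (rate parametrization) on a Poisson rate with n observations summing to S gives posterior Gamma(α+S, β+n).
So α = 38 − 28 = 10 and β = 8 − 5 = 3.

Gamma(shape=10, rate=3)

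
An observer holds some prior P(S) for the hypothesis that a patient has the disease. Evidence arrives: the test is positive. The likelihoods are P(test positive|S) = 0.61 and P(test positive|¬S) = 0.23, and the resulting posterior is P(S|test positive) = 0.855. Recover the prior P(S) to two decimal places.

In odds form, posterior odds = prior odds × likelihood ratio, so prior odds = posterior odds ÷ LR.
Posterior odds = 0.855/(1−0.855) = 5.8966. LR = 0.61/0.23 = 2.6522.
Prior odds = 5.8966/2.6522 = 2.2233, so P(S) = 2.2233/(1+2.2233) ≈ 0.69.

P(S) = 0.69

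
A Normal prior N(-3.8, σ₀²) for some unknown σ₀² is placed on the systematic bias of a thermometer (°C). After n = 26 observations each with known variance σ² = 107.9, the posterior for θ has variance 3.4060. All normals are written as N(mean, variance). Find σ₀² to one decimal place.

σ₀² = 19.0

Posterior precision equals prior precision plus data precision: 1/σ_n² = 1/σ₀² + n/σ².
So 1/σ₀² = 1/3.4060 − 26/107.9 = 0.293600 − 0.240964 = 0.052636.
Hence σ₀² = 1/0.052636 ≈ 19.0.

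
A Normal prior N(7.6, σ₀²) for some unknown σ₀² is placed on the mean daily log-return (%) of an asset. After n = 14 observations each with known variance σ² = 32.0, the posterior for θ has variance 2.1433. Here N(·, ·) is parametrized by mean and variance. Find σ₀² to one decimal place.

Posterior precision equals prior precision plus data precision: 1/σ_n² = 1/σ₀² + n/σ².
So 1/σ₀² = 1/2.1433 − 14/32.0 = 0.466570 − 0.437500 = 0.029070.
Hence σ₀² = 1/0.029070 ≈ 34.4.

σ₀² = 34.4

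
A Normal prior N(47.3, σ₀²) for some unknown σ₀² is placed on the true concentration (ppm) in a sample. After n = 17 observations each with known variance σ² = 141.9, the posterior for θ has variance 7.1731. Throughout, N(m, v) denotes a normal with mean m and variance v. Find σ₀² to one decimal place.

σ₀² = 51.0

Posterior precision equals prior precision plus data precision: 1/σ_n² = 1/σ₀² + n/σ².
So 1/σ₀² = 1/7.1731 − 17/141.9 = 0.139410 − 0.119803 = 0.019607.
Hence σ₀² = 1/0.019607 ≈ 51.0.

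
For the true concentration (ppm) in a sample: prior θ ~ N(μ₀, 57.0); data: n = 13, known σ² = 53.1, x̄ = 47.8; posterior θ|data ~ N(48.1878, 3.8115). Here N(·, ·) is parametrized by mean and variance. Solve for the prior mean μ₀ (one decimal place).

μ₀ = 53.6

The posterior mean is a precision-weighted average: μ_n = (τ₀μ₀ + τ_data·x̄)/(τ₀+τ_data), with τ₀=1/σ₀² and τ_data=n/σ².
Here τ₀ = 1/57.0 = 0.017544 and τ_data = 13/53.1 = 0.244821, so τ_n = 0.262365.
Rearranging for μ₀: μ₀ = (μ_n·τ_n − τ_data·x̄)/τ₀ = (48.1878·0.262365 − 0.244821·47.8) / 0.017544 = 0.940348/0.017544 ≈ 53.6.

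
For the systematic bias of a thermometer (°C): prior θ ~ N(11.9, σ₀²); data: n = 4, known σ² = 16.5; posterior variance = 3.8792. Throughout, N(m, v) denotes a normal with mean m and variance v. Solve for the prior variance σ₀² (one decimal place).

σ₀² = 65.1

For the Normal–Normal model with known σ², precisions add: τ_n = τ₀ + n/σ².
So 1/σ₀² = 1/3.8792 − 4/16.5 = 0.257785 − 0.242424 = 0.015361.
Hence σ₀² = 1/0.015361 ≈ 65.1.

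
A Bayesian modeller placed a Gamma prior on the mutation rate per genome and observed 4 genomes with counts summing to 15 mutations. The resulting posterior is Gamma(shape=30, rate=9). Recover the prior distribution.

Gamma(shape=15, rate=5)

Gamma–Poisson conjugacy: posterior shape = α + Σxᵢ, posterior rate = β + n.
So α = 30 − 15 = 15 and β = 9 − 4 = 5.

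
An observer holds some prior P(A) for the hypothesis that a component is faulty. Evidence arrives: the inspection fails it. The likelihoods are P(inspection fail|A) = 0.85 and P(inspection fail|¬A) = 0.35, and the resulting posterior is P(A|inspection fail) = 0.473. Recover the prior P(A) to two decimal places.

P(A) = 0.27

Bayes' rule in odds form gives O(A|E) = O(A)·[P(E|A)/P(E|¬A)], hence O(A) = O(A|E)/LR.
Posterior odds = 0.473/(1−0.473) = 0.8975. LR = 0.85/0.35 = 2.4286.
Prior odds = 0.8975/2.4286 = 0.3696, so P(A) = 0.3696/(1+0.3696) ≈ 0.27.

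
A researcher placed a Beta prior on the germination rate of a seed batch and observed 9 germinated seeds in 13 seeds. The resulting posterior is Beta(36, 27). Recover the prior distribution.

Under Beta–binomial conjugacy the posterior parameters are (α+s, β+f).
So α = 36 − 9 = 27 and β = 27 − 4 = 23.

Beta(27, 23)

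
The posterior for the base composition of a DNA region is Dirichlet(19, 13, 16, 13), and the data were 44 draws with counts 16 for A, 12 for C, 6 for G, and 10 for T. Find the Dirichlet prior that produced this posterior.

For a Dirichlet(α) prior with multinomial counts c, the posterior is Dirichlet(α + c) componentwise.
Subtract each count from the matching posterior parameter: 19−16=3, 13−12=1, 16−6=10, 13−10=3.

Dirichlet(3, 1, 10, 3)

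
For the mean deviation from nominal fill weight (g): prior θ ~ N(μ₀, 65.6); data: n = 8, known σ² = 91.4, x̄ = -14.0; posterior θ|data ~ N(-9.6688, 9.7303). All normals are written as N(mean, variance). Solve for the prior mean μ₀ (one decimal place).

The posterior mean is a precision-weighted average: μ_n = (τ₀μ₀ + τ_data·x̄)/(τ₀+τ_data), with τ₀=1/σ₀² and τ_data=n/σ².
Here τ₀ = 1/65.6 = 0.015244 and τ_data = 8/91.4 = 0.087527, so τ_n = 0.102771.
Rearranging for μ₀: μ₀ = (μ_n·τ_n − τ_data·x̄)/τ₀ = (-9.6688·0.102771 − 0.087527·-14.0) / 0.015244 = 0.231706/0.015244 ≈ 15.2.

μ₀ = 15.2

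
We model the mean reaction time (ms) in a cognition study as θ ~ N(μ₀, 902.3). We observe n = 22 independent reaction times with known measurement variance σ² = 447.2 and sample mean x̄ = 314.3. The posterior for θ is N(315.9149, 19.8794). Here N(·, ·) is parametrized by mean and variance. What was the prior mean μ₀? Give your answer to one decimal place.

μ₀ = 387.6

With known observation variance, the Normal–Normal posterior has precision τ_n = τ₀ + n/σ² and mean μ_n = (τ₀μ₀ + (n/σ²)x̄)/τ_n.
Here τ₀ = 1/902.3 = 0.001108 and τ_data = 22/447.2 = 0.049195, so τ_n = 0.050303.
Rearranging for μ₀: μ₀ = (μ_n·τ_n − τ_data·x̄)/τ₀ = (315.9149·0.050303 − 0.049195·314.3) / 0.001108 = 0.429479/0.001108 ≈ 387.6.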